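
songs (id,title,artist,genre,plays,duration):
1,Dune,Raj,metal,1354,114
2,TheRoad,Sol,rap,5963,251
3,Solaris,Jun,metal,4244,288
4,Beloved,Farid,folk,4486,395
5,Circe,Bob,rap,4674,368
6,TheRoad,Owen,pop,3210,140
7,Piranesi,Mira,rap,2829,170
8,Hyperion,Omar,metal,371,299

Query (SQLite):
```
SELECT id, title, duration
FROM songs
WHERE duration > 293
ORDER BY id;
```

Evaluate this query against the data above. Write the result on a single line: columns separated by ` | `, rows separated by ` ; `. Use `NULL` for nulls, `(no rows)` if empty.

4 | Beloved | 395 ; 5 | Circe | 368 ; 8 | Hyperion | 299

duration > 293: ids {4, 5, 8}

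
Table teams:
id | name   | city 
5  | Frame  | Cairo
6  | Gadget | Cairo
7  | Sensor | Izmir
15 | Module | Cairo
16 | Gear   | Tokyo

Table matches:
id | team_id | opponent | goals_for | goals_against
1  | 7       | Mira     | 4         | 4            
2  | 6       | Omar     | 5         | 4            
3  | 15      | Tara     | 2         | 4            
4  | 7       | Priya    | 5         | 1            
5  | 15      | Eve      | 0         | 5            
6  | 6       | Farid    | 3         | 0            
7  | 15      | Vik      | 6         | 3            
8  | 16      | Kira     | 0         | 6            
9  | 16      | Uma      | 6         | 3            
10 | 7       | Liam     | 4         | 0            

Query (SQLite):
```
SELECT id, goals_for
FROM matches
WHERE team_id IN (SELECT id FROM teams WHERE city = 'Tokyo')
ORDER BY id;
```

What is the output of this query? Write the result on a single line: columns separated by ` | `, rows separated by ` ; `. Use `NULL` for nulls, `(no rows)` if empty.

Inner query: teams.id where city = 'Tokyo'.
Outer: keep matches rows whose team_id is in that set.
Inner query → {16}

8 | 0 ; 9 | 6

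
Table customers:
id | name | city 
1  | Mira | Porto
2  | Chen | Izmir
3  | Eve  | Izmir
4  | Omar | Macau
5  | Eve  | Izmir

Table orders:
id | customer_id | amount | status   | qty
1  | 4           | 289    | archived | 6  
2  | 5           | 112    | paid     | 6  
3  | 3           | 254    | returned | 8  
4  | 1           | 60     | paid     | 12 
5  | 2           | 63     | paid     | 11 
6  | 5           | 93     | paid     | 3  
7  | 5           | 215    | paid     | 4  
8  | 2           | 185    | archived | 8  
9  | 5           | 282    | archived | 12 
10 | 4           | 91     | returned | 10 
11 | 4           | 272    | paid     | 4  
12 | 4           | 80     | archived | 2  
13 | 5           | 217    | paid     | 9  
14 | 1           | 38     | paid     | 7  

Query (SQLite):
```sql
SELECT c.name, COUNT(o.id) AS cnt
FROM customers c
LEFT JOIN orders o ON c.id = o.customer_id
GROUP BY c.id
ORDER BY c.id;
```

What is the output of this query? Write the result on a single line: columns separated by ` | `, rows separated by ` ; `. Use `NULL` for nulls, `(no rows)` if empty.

Mira | 2 ; Chen | 2 ; Eve | 1 ; Omar | 4 ; Eve | 5

LEFT JOIN keeps every customers row; unmatched ones get NULL for orders columns.
Group by customers.id and compute COUNT(o.id). COUNT(col) of an all-NULL group is 0.
  1: ids {4, 14} → COUNT(o.id)=2
  2: ids {5, 8} → COUNT(o.id)=2
  3: ids {3} → COUNT(o.id)=1
  4: ids {1, 10, 11, 12} → COUNT(o.id)=4
  5: ids {2, 6, 7, 9, 13} → COUNT(o.id)=5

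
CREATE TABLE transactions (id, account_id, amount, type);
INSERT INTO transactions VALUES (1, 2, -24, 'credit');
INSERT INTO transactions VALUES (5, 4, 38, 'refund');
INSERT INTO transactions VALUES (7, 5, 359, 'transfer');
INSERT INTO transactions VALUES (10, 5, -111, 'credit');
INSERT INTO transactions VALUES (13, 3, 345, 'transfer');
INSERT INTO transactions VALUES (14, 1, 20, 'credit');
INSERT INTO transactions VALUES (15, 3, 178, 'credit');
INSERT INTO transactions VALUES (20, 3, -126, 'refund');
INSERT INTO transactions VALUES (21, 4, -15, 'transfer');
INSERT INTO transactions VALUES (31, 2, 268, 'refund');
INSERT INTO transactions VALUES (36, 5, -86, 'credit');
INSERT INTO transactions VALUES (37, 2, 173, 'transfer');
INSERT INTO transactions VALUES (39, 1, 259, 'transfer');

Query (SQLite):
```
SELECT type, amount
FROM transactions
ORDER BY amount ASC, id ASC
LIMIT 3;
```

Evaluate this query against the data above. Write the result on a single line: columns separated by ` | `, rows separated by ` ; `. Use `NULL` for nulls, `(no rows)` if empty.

refund | -126 ; credit | -111 ; credit | -86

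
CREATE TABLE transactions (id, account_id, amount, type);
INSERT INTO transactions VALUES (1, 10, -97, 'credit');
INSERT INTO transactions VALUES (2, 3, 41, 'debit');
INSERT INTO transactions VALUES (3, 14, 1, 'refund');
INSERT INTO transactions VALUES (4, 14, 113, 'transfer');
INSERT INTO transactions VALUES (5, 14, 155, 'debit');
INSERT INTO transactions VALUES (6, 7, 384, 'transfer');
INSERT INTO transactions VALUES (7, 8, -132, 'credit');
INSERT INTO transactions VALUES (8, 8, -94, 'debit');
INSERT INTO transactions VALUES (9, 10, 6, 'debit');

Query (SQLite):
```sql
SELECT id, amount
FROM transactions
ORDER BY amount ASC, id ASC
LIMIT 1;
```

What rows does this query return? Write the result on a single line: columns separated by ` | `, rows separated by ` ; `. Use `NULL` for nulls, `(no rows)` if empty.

7 | -132

Sort by amount asc, tiebreak id asc: (-132, id=7), (-97, id=1), (-94, id=8), (1, id=3) …. Take first 1.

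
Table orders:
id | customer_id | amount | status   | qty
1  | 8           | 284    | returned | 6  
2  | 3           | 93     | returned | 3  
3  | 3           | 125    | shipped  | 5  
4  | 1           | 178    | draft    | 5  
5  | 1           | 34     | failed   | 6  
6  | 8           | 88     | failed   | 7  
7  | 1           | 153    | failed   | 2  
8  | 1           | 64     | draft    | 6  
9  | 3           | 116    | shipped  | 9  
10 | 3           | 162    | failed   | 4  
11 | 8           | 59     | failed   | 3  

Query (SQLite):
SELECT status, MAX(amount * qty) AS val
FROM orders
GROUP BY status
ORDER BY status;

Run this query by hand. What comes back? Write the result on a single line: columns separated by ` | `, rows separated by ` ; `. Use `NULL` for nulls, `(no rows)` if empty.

draft | 890 ; failed | 648 ; returned | 1704 ; shipped | 1044

For each row compute amount * qty.
Group by status; take MAX of the expression per group.
  draft: ids {4, 8} → MAX(amount * qty)=890
  failed: ids {5, 6, 7, 10, 11} → MAX(amount * qty)=648
  returned: ids {1, 2} → MAX(amount * qty)=1704
  shipped: ids {3, 9} → MAX(amount * qty)=1044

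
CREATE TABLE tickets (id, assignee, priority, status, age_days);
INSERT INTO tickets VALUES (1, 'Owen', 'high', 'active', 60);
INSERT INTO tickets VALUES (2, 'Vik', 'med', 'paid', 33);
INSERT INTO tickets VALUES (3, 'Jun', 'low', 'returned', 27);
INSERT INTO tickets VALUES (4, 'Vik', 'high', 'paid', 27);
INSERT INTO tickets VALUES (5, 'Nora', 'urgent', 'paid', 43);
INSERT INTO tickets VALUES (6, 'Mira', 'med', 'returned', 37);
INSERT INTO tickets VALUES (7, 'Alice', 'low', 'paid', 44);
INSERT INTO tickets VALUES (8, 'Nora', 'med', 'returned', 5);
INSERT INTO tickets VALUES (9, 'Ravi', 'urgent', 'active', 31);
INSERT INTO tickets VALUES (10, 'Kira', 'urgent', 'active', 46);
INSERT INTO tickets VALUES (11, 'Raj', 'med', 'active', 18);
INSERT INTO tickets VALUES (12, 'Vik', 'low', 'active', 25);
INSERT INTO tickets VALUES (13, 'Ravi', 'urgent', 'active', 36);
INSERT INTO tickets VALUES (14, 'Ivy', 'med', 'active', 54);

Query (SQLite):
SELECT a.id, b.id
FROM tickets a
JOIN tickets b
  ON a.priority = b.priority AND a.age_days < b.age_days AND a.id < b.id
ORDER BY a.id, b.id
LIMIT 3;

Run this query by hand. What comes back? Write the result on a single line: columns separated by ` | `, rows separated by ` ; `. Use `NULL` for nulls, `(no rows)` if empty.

2 | 6 ; 2 | 14 ; 3 | 7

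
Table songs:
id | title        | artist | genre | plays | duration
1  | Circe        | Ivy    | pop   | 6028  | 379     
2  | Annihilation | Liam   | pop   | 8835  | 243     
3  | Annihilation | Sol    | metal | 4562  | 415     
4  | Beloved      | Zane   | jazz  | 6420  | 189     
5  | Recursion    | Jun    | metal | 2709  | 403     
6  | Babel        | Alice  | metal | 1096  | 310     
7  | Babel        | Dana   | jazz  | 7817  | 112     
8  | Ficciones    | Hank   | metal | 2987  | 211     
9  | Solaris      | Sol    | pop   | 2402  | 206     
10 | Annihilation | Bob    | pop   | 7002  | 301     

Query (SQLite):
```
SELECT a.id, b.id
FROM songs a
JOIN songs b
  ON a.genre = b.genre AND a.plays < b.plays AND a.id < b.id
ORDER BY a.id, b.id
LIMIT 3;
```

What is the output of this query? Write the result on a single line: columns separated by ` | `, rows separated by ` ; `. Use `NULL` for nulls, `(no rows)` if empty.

Pairs (a,b) with same genre, a.plays < b.plays, a.id < b.id.
genre groups: jazz:{4,7} metal:{3,5,6,8} pop:{1,2,9,10}
Ordered by (a.id, b.id); first 3.

1 | 2 ; 1 | 10 ; 4 | 7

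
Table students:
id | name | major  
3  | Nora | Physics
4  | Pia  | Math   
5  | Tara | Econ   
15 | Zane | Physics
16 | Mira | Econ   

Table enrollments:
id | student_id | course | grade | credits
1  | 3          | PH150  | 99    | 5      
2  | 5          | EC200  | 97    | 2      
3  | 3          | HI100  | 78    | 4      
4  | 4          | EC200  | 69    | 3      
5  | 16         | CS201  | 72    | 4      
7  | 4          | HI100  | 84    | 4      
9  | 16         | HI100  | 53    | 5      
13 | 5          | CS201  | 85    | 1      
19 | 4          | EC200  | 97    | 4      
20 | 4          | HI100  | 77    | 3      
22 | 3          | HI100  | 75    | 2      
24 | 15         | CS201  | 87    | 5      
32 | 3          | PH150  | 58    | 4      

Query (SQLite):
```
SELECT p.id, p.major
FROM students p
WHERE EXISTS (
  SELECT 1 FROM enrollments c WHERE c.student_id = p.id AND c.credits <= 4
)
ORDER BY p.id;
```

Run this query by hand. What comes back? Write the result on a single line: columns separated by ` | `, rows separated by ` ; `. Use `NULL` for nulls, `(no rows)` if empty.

3 | Physics ; 4 | Math ; 5 | Econ ; 16 | Econ

For each students row, check whether any enrollments with matching student_id has credits <= 4.
Keep rows where that is true.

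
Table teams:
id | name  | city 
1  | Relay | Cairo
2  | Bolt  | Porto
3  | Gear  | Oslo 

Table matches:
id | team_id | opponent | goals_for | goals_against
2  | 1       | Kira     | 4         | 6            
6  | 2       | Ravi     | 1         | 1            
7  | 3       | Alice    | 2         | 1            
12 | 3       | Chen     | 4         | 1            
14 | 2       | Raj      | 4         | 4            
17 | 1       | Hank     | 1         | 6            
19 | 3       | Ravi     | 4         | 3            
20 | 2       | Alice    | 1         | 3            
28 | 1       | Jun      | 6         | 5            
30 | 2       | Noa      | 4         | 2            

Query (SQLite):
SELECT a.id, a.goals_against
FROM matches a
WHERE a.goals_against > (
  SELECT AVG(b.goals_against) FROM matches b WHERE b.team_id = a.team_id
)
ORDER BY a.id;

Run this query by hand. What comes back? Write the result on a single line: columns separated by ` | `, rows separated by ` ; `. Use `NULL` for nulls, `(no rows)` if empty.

For each matches row a, compute AVG(goals_against) over rows sharing a.team_id.
Keep row a if a.goals_against > that per-group AVG.
  team_id=1: AVG(goals_against) = 5.666667
  team_id=2: AVG(goals_against) = 2.5
  team_id=3: AVG(goals_against) = 1.666667

2 | 6 ; 14 | 4 ; 17 | 6 ; 19 | 3 ; 20 | 3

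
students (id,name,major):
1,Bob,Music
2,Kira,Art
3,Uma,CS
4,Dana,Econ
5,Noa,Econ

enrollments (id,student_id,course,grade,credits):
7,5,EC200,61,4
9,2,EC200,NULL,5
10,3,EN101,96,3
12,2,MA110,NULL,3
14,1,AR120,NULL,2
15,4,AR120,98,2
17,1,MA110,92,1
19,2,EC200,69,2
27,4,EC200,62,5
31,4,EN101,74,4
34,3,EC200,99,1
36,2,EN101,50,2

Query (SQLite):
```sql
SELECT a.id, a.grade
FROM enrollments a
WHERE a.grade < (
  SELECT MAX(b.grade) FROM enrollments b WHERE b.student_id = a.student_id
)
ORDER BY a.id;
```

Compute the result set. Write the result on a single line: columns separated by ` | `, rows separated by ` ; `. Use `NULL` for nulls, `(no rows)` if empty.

For each enrollments row a, compute MAX(grade) over rows sharing a.student_id.
Keep row a if a.grade < that per-group MAX.
  student_id=1: MAX(grade) = 92
  student_id=2: MAX(grade) = 69
  student_id=3: MAX(grade) = 99
  student_id=4: MAX(grade) = 98
  student_id=5: MAX(grade) = 61

10 | 96 ; 27 | 62 ; 31 | 74 ; 36 | 50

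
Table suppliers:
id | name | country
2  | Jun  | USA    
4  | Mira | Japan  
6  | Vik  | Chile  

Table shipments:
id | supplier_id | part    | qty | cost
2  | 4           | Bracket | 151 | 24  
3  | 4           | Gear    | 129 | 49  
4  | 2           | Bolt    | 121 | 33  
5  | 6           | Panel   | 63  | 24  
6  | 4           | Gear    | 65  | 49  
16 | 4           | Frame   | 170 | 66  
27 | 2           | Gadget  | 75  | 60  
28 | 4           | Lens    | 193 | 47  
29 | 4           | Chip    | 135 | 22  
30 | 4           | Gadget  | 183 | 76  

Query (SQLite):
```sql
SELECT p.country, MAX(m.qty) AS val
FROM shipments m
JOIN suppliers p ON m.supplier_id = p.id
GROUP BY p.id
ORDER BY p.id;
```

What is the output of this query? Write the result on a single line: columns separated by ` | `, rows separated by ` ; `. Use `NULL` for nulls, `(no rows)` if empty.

Join each shipments row to its suppliers via supplier_id.
Group joined rows by suppliers.id; compute MAX(m.qty) per group.
  2: ids {4, 27} → MAX(m.qty)=121
  4: ids {2, 3, 6, 16, 28, 29, 30} → MAX(m.qty)=193
  6: ids {5} → MAX(m.qty)=63

USA | 121 ; Japan | 193 ; Chile | 63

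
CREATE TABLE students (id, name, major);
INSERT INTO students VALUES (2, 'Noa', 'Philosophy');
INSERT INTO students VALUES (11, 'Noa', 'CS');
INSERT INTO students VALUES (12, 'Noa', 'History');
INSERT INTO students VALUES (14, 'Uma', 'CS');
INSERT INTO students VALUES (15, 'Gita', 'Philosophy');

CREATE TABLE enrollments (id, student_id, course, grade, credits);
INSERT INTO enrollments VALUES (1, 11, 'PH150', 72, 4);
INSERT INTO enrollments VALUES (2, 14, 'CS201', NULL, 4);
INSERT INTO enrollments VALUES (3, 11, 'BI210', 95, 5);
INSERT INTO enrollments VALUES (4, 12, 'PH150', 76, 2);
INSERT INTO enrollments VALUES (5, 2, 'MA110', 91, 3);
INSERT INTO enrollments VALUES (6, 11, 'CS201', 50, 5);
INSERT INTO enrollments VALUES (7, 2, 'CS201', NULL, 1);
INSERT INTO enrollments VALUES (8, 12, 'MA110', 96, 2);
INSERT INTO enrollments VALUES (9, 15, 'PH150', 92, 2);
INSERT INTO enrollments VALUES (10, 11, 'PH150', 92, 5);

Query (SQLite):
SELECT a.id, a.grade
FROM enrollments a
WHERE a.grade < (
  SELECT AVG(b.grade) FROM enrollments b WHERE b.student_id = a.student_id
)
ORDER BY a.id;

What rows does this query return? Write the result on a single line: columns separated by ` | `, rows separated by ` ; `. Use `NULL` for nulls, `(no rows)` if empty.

For each enrollments row a, compute AVG(grade) over rows sharing a.student_id.
Keep row a if a.grade < that per-group AVG.
  student_id=2: AVG(grade) = 91.0
  student_id=11: AVG(grade) = 77.25
  student_id=12: AVG(grade) = 86.0
  student_id=14: AVG(grade) = NULL
  student_id=15: AVG(grade) = 92.0

1 | 72 ; 4 | 76 ; 6 | 50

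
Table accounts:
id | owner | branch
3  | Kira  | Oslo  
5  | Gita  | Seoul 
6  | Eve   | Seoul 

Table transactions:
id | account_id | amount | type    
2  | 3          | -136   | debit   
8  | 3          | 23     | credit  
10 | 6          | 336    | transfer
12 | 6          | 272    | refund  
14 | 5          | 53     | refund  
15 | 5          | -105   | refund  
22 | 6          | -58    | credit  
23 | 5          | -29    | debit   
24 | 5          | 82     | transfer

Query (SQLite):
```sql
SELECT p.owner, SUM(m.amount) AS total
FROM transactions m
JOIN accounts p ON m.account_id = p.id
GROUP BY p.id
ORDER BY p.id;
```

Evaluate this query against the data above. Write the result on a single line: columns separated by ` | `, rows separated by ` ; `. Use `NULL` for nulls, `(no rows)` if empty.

Join each transactions row to its accounts via account_id.
Group joined rows by accounts.id; compute SUM(m.amount) per group.
  3: ids {2, 8} → SUM(m.amount)=-113
  5: ids {14, 15, 23, 24} → SUM(m.amount)=1
  6: ids {10, 12, 22} → SUM(m.amount)=550

Kira | -113 ; Gita | 1 ; Eve | 550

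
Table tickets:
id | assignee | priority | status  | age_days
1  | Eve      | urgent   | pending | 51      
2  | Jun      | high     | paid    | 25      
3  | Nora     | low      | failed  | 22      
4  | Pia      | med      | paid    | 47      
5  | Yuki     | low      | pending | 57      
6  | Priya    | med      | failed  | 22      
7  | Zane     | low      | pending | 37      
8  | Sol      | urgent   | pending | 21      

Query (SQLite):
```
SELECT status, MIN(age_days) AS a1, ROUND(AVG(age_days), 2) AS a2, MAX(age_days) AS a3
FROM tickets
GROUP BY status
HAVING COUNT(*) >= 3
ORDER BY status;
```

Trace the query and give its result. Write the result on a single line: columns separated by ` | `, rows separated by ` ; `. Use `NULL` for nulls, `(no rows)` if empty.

pending | 21 | 41.5 | 57

Group tickets by status.
Per group compute: MIN(age_days), ROUND(AVG(age_days), 2), MAX(age_days).
HAVING: drop groups with fewer than 3 rows.
  failed: ids {3, 6} → MIN(age_days)=22, ROUND(AVG(age_days), 2)=22, MAX(age_days)=22
  paid: ids {2, 4} → MIN(age_days)=25, ROUND(AVG(age_days), 2)=36, MAX(age_days)=47
  pending: ids {1, 5, 7, 8} → MIN(age_days)=21, ROUND(AVG(age_days), 2)=41.5, MAX(age_days)=57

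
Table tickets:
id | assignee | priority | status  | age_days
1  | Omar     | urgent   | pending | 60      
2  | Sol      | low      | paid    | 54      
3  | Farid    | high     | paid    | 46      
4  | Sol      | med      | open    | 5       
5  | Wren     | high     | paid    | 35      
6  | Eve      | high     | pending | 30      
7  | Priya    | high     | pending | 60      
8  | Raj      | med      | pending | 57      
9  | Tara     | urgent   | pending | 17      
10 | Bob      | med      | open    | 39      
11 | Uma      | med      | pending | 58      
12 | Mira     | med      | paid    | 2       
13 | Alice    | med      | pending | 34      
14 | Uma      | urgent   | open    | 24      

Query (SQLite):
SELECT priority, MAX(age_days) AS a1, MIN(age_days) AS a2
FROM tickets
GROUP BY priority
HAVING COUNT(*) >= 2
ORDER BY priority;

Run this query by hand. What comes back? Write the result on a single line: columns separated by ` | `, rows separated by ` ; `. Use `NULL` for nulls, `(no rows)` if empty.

Group tickets by priority.
Per group compute: MAX(age_days), MIN(age_days).
HAVING: drop groups with fewer than 2 rows.
  high: ids {3, 5, 6, 7} → MAX(age_days)=60, MIN(age_days)=30
  low: ids {2} → MAX(age_days)=54, MIN(age_days)=54
  med: ids {4, 8, 10, 11, 12, 13} → MAX(age_days)=58, MIN(age_days)=2
  urgent: ids {1, 9, 14} → MAX(age_days)=60, MIN(age_days)=17

high | 60 | 30 ; med | 58 | 2 ; urgent | 60 | 17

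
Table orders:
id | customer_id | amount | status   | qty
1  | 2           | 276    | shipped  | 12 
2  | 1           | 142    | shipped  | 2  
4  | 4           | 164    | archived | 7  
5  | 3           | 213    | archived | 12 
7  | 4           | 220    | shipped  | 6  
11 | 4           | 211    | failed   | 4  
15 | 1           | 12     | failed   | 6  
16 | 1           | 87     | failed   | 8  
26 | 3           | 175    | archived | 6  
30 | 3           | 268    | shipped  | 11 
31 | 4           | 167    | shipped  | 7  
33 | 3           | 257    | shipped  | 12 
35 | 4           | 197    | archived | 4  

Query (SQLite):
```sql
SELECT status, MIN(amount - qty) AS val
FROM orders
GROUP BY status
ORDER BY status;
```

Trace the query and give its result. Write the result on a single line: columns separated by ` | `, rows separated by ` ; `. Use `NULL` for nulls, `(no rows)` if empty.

archived | 157 ; failed | 6 ; shipped | 140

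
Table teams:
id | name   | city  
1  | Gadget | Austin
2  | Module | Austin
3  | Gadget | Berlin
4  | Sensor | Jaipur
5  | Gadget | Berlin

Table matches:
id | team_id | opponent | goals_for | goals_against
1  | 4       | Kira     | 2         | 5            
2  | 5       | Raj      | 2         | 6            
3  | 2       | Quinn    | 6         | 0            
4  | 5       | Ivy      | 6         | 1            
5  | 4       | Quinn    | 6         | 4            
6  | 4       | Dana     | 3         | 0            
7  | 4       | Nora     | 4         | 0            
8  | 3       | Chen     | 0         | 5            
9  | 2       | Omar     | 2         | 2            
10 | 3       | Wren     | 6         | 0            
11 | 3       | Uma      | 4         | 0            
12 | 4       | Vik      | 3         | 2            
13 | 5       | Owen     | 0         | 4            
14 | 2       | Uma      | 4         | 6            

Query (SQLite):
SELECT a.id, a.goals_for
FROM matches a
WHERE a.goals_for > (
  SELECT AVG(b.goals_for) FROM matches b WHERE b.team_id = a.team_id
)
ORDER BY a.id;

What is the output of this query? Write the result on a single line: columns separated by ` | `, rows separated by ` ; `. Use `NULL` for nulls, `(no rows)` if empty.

3 | 6 ; 4 | 6 ; 5 | 6 ; 7 | 4 ; 10 | 6 ; 11 | 4

For each matches row a, compute AVG(goals_for) over rows sharing a.team_id.
Keep row a if a.goals_for > that per-group AVG.
  team_id=2: AVG(goals_for) = 4.0
  team_id=3: AVG(goals_for) = 3.333333
  team_id=4: AVG(goals_for) = 3.6
  team_id=5: AVG(goals_for) = 2.666667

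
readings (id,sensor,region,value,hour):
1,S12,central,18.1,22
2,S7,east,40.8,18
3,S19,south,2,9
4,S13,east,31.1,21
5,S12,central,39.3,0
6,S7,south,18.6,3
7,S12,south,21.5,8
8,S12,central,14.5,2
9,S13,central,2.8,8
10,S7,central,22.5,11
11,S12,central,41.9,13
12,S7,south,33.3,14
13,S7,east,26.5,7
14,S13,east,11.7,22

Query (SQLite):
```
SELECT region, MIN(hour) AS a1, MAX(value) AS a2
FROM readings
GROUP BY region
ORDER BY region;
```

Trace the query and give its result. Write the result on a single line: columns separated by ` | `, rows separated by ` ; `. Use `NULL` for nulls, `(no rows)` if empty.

Group readings by region.
Per group compute: MIN(hour), MAX(value).
  central: ids {1, 5, 8, 9, 10, 11} → MIN(hour)=0, MAX(value)=41.9
  east: ids {2, 4, 13, 14} → MIN(hour)=7, MAX(value)=40.8
  south: ids {3, 6, 7, 12} → MIN(hour)=3, MAX(value)=33.3

central | 0 | 41.9 ; east | 7 | 40.8 ; south | 3 | 33.3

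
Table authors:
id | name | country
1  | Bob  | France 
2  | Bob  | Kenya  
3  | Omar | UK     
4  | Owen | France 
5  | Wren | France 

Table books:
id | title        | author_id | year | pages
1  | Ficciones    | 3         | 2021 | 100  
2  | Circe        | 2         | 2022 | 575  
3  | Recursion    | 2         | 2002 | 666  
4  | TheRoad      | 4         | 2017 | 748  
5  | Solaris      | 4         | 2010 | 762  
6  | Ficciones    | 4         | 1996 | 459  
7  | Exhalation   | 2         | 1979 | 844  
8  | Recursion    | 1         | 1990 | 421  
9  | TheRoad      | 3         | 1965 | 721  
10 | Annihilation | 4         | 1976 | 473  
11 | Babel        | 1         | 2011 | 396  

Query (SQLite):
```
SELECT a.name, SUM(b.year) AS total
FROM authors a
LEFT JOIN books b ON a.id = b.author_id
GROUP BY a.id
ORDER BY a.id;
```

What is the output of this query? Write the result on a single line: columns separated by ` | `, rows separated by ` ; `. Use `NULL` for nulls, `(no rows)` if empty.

Bob | 4001 ; Bob | 6003 ; Omar | 3986 ; Owen | 7999 ; Wren | NULL

LEFT JOIN keeps every authors row; unmatched ones get NULL for books columns.
Group by authors.id and compute SUM(b.year). SUM over an all-NULL group is NULL.
  1: ids {8, 11} → SUM(b.year)=4001
  2: ids {2, 3, 7} → SUM(b.year)=6003
  3: ids {1, 9} → SUM(b.year)=3986
  4: ids {4, 5, 6, 10} → SUM(b.year)=7999
  5: ids {—} → SUM(b.year)=NULL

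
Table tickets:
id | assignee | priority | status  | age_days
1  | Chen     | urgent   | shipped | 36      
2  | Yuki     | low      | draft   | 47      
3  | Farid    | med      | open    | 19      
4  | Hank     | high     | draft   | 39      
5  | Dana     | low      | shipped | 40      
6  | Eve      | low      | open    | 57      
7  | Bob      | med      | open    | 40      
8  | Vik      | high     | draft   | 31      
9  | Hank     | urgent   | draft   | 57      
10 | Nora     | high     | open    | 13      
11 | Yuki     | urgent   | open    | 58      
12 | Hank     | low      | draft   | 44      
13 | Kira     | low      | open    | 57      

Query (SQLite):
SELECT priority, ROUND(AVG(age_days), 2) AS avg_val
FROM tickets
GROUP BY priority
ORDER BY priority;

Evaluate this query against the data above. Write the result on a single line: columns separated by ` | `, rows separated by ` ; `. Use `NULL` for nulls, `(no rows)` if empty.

high | 27.67 ; low | 49 ; med | 29.5 ; urgent | 50.33

Partition tickets by priority; compute ROUND(AVG(age_days), 2) within each group.
  high: ids {4, 8, 10} → ROUND(AVG(age_days), 2)=27.67
  low: ids {2, 5, 6, 12, 13} → ROUND(AVG(age_days), 2)=49
  med: ids {3, 7} → ROUND(AVG(age_days), 2)=29.5
  urgent: ids {1, 9, 11} → ROUND(AVG(age_days), 2)=50.33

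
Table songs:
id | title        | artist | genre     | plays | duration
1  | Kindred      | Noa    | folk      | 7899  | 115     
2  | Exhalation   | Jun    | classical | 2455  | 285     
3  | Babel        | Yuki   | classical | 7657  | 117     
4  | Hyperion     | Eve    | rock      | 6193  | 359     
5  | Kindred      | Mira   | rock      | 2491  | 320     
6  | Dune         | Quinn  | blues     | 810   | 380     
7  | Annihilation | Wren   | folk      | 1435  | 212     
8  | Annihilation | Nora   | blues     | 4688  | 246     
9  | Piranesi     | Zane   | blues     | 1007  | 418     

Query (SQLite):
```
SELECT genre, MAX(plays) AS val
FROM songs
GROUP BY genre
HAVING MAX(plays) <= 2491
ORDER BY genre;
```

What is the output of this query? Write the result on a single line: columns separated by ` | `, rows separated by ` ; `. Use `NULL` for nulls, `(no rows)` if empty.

Partition songs by genre; compute MAX(plays) within each group.
HAVING: keep groups where MAX(plays) <= 2491.
  blues: ids {6, 8, 9} → MAX(plays)=4688
  classical: ids {2, 3} → MAX(plays)=7657
  folk: ids {1, 7} → MAX(plays)=7899
  rock: ids {4, 5} → MAX(plays)=6193

(no rows)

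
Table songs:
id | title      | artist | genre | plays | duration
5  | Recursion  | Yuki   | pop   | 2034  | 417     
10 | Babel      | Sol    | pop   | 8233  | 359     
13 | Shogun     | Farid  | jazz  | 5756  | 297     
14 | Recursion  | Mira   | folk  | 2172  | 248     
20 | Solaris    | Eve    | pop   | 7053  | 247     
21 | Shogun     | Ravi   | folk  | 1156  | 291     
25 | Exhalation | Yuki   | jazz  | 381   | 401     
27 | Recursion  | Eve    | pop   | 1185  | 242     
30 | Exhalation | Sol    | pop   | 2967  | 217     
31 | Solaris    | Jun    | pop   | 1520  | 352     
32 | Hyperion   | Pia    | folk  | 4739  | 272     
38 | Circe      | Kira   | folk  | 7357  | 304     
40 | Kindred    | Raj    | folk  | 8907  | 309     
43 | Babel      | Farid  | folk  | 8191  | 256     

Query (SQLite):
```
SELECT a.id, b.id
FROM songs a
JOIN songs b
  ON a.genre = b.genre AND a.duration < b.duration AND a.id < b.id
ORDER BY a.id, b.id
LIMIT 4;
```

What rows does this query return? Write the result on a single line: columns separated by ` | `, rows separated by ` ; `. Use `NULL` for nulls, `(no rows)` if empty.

13 | 25 ; 14 | 21 ; 14 | 32 ; 14 | 38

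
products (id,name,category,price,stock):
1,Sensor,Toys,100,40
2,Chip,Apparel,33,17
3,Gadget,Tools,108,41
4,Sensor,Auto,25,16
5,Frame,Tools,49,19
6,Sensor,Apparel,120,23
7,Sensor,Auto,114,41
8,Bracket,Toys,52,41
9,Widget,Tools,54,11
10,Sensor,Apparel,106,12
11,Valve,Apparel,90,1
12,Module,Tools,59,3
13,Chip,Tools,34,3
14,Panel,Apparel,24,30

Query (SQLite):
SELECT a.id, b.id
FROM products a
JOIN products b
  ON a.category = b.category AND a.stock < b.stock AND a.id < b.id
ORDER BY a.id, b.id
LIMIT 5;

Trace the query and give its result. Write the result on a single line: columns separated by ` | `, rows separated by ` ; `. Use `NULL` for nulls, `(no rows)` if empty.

Pairs (a,b) with same category, a.stock < b.stock, a.id < b.id.
category groups: Apparel:{2,6,10,11,14} Auto:{4,7} Tools:{3,5,9,12,13} Toys:{1,8}
Ordered by (a.id, b.id); first 5.

1 | 8 ; 2 | 6 ; 2 | 14 ; 4 | 7 ; 6 | 14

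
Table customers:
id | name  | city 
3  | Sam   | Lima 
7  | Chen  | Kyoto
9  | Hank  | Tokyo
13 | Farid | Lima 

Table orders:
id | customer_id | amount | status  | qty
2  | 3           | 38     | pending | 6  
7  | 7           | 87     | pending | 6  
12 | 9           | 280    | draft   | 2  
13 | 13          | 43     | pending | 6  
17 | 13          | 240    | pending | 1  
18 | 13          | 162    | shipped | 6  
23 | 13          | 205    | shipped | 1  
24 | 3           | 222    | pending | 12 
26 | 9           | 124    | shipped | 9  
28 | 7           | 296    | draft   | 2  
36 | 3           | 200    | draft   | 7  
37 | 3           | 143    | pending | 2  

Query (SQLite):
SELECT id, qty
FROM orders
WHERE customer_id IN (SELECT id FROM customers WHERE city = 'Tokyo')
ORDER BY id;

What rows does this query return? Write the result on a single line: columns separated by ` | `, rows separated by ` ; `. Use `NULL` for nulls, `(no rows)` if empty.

Inner query: customers.id where city = 'Tokyo'.
Outer: keep orders rows whose customer_id is in that set.
Inner query → {9}

12 | 2 ; 26 | 9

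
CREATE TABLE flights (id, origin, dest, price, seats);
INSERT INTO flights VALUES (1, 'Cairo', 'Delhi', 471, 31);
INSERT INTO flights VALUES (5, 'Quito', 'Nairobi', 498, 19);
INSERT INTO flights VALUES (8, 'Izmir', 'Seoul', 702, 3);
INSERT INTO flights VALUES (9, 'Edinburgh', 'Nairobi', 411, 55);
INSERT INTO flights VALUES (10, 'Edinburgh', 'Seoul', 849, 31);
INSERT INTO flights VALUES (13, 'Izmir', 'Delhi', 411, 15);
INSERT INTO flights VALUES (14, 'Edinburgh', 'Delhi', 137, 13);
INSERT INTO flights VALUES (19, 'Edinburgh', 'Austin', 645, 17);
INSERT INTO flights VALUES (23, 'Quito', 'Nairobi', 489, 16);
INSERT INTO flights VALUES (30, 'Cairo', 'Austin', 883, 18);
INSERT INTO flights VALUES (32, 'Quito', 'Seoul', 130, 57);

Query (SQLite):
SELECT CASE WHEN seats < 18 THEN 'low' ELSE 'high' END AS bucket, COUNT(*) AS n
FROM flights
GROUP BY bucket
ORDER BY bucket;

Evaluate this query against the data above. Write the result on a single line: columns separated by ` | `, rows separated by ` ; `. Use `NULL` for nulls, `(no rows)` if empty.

Bucket rows by seats < 18 → 'low' else 'high'; count each bucket.

high | 6 ; low | 5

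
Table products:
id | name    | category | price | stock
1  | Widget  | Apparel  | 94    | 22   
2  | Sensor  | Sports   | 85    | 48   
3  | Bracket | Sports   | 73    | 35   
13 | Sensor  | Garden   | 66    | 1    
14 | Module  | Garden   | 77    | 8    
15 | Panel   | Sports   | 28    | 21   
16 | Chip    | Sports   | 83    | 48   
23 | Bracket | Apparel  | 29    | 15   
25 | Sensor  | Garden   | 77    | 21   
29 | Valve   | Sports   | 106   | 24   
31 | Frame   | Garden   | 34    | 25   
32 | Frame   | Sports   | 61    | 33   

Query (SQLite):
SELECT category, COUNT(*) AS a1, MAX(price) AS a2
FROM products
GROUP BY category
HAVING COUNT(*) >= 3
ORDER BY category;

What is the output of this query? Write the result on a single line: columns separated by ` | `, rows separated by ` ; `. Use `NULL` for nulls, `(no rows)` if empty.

Garden | 4 | 77 ; Sports | 6 | 106

Group products by category.
Per group compute: COUNT(*), MAX(price).
HAVING: drop groups with fewer than 3 rows.
  Apparel: ids {1, 23} → COUNT(*)=2, MAX(price)=94
  Garden: ids {13, 14, 25, 31} → COUNT(*)=4, MAX(price)=77
  Sports: ids {2, 3, 15, 16, 29, 32} → COUNT(*)=6, MAX(price)=106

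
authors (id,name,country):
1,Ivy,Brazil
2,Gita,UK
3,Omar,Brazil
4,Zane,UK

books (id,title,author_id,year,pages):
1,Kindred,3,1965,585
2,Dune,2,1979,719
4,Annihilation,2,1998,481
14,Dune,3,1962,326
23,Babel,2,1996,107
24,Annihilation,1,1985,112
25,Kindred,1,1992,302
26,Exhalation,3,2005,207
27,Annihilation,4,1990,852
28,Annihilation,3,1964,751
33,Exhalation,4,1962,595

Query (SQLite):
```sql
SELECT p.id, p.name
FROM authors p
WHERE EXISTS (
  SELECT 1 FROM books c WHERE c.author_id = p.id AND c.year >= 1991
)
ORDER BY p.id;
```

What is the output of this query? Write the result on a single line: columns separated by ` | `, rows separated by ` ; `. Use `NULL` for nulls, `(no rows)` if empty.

For each authors row, check whether any books with matching author_id has year >= 1991.
Keep rows where that is true.

1 | Ivy ; 2 | Gita ; 3 | Omar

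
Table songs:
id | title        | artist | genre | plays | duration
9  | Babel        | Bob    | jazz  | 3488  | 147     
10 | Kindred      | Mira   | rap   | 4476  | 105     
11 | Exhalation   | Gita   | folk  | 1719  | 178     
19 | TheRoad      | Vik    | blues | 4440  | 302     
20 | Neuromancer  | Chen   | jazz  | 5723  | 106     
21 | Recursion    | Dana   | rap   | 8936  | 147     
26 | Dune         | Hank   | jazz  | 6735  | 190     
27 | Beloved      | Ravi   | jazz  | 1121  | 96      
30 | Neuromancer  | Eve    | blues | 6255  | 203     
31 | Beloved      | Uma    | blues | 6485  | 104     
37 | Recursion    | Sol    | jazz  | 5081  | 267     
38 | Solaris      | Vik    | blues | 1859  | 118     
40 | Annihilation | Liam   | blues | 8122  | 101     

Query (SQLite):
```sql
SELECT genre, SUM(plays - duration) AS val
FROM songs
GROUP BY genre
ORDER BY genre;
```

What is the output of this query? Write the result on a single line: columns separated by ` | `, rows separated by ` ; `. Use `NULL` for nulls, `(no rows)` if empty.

blues | 26333 ; folk | 1541 ; jazz | 21342 ; rap | 13160

For each row compute plays - duration.
Group by genre; take SUM of the expression per group.
  blues: ids {19, 30, 31, 38, 40} → SUM(plays - duration)=26333
  folk: ids {11} → SUM(plays - duration)=1541
  jazz: ids {9, 20, 26, 27, 37} → SUM(plays - duration)=21342
  rap: ids {10, 21} → SUM(plays - duration)=13160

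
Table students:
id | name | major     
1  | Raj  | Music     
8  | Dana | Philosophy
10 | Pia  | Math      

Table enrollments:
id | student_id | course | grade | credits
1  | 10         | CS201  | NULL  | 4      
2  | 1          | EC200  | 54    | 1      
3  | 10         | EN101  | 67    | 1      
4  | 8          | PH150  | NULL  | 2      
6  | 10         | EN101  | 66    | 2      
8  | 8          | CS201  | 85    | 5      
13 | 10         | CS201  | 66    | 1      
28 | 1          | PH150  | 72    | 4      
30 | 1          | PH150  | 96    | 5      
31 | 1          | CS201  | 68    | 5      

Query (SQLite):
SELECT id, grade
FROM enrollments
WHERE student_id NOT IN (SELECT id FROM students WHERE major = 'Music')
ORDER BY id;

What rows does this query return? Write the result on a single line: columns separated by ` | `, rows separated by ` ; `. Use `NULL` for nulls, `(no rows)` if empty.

1 | NULL ; 3 | 67 ; 4 | NULL ; 6 | 66 ; 8 | 85 ; 13 | 66

Inner query: students.id where major = 'Music'.
Outer: keep enrollments rows whose student_id is not in that set.
Inner query → {1}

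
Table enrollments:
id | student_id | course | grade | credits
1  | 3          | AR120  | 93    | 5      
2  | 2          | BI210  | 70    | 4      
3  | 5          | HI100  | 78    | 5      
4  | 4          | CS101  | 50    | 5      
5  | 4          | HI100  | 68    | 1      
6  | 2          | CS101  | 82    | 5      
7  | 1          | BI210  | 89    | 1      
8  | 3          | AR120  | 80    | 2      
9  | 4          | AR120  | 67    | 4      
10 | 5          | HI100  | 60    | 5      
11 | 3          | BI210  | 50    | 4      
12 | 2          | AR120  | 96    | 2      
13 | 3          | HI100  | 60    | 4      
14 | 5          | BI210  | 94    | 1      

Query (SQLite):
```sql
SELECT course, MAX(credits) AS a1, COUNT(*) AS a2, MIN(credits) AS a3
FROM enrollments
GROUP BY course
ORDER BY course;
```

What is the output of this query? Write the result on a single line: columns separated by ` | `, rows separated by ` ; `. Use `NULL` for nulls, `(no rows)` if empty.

AR120 | 5 | 4 | 2 ; BI210 | 4 | 4 | 1 ; CS101 | 5 | 2 | 5 ; HI100 | 5 | 4 | 1

Group enrollments by course.
Per group compute: MAX(credits), COUNT(*), MIN(credits).
  AR120: ids {1, 8, 9, 12} → MAX(credits)=5, COUNT(*)=4, MIN(credits)=2
  BI210: ids {2, 7, 11, 14} → MAX(credits)=4, COUNT(*)=4, MIN(credits)=1
  CS101: ids {4, 6} → MAX(credits)=5, COUNT(*)=2, MIN(credits)=5
  HI100: ids {3, 5, 10, 13} → MAX(credits)=5, COUNT(*)=4, MIN(credits)=1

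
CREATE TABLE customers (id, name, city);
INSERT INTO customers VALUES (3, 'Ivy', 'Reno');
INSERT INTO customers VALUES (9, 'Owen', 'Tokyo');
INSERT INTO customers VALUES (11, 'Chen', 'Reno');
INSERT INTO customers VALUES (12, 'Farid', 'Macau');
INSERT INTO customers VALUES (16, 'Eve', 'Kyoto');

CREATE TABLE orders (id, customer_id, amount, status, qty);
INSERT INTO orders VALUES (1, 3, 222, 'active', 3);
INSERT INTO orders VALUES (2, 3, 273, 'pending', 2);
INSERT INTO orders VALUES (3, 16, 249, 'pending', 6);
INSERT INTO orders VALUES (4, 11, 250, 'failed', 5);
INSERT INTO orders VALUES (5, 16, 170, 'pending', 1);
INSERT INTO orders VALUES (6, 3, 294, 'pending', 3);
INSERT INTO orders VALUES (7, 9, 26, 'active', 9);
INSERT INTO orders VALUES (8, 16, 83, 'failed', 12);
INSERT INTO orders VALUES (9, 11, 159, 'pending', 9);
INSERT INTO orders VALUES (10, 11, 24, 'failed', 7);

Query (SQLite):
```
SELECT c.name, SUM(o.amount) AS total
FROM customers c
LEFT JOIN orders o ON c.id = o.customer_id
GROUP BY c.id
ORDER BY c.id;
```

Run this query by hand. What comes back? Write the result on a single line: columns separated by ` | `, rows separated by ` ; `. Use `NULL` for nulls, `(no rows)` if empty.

Ivy | 789 ; Owen | 26 ; Chen | 433 ; Farid | NULL ; Eve | 502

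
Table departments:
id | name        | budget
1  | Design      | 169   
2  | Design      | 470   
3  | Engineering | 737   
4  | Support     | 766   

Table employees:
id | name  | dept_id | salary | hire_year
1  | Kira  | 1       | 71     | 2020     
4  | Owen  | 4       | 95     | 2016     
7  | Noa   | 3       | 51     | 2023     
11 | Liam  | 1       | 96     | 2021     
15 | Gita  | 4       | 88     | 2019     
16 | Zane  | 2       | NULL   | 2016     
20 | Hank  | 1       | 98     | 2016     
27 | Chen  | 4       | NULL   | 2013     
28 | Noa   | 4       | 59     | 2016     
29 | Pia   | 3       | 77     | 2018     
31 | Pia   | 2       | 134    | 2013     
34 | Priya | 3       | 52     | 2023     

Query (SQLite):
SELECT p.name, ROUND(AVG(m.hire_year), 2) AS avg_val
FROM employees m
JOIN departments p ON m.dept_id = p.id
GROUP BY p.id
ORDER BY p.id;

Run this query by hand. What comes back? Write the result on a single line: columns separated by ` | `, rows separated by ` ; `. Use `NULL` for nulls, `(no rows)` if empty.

Design | 2019 ; Design | 2014.5 ; Engineering | 2021.33 ; Support | 2016

Join each employees row to its departments via dept_id.
Group joined rows by departments.id; compute ROUND(AVG(m.hire_year), 2) per group.
  1: ids {1, 11, 20} → ROUND(AVG(m.hire_year), 2)=2019
  2: ids {16, 31} → ROUND(AVG(m.hire_year), 2)=2014.5
  3: ids {7, 29, 34} → ROUND(AVG(m.hire_year), 2)=2021.33
  4: ids {4, 15, 27, 28} → ROUND(AVG(m.hire_year), 2)=2016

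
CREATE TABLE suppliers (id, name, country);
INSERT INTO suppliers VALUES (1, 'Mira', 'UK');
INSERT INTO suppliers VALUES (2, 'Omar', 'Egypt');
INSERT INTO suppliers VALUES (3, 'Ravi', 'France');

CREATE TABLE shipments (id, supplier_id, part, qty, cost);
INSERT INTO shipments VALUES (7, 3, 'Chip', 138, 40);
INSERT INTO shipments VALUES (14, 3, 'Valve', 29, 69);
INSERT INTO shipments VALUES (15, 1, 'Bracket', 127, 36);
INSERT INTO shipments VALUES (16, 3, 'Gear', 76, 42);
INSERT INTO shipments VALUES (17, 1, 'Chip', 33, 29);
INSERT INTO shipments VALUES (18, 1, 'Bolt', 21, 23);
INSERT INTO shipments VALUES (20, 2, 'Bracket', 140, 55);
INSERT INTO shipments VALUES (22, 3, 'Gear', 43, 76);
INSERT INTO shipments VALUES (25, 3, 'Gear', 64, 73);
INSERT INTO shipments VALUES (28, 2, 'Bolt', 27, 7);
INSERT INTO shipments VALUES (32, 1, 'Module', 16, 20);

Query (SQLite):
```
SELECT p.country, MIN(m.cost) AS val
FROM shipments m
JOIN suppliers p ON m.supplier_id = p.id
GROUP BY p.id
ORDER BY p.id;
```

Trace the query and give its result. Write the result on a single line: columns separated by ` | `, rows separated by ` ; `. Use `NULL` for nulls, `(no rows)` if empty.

Join each shipments row to its suppliers via supplier_id.
Group joined rows by suppliers.id; compute MIN(m.cost) per group.
  1: ids {15, 17, 18, 32} → MIN(m.cost)=20
  2: ids {20, 28} → MIN(m.cost)=7
  3: ids {7, 14, 16, 22, 25} → MIN(m.cost)=40

UK | 20 ; Egypt | 7 ; France | 40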